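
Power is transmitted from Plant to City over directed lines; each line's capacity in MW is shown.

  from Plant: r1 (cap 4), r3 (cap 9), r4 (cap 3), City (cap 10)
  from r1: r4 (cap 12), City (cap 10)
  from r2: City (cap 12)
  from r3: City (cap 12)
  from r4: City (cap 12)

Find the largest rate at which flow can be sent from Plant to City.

Augment Plant→City: bottleneck 10, flow now 10.
Augment Plant→r1→City: bottleneck 4, flow now 14.
Augment Plant→r3→City: bottleneck 9, flow now 23.
Augment Plant→r4→City: bottleneck 3, flow now 26.
No augmenting path remains; maximum flow = 26.
In the residual graph, reachable from Plant: {Plant}.
Min-cut edges: Plant→r1 (4), Plant→r3 (9), Plant→r4 (3), Plant→City (10); capacity 4 + 9 + 3 + 10 = 26.
This cut is saturated, so no flow can exceed 26.

26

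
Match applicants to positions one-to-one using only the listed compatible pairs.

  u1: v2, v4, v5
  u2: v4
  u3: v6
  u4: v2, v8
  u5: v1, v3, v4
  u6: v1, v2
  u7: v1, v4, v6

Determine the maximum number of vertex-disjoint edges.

7

Unit-capacity flow: source→left, listed edges, right→sink; max matching = max flow.
Augmenting path u1→v2 (+1); matched 1.
Augmenting path u2→v4 (+1); matched 2.
Augmenting path u3→v6 (+1); matched 3.
Augmenting path u4→v8 (+1); matched 4.
Augmenting path u5→v1 (+1); matched 5.
Augmenting path u6→v1→u5→v3 (+1); matched 6.
Augmenting path u7→v1→u6→v2→u1→v5 (+1); matched 7.
No augmenting path remains; maximum matching = 7.
König certificate: {u1, u2, u3, u4, u5, u6, u7} is a vertex cover of size 7 (every listed pair touches it), so no matching can be larger.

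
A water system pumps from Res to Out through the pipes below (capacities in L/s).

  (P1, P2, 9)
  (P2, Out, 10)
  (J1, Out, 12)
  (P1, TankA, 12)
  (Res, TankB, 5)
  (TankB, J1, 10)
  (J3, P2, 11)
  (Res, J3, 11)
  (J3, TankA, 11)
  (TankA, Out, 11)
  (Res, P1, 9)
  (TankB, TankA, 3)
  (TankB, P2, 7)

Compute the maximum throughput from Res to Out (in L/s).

Augment Res→TankB→J1→Out: bottleneck 5, flow now 5.
Augment Res→P1→TankA→Out: bottleneck 9, flow now 14.
Augment Res→J3→TankA→Out: bottleneck 2, flow now 16.
Augment Res→J3→P2→Out: bottleneck 9, flow now 25.
No augmenting path remains; maximum flow = 25.
In the residual graph, reachable from Res: {Res}.
Min-cut edges: Res→TankB (5), Res→P1 (9), Res→J3 (11); capacity 5 + 9 + 11 = 25.
This cut is saturated, so no flow can exceed 25.

25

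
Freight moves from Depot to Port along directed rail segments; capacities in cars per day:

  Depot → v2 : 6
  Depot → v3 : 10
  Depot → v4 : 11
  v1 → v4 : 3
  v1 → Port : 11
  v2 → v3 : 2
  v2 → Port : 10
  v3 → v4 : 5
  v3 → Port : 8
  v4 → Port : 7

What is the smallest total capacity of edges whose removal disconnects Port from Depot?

Augment Depot→v2→Port: bottleneck 6, flow now 6.
Augment Depot→v3→Port: bottleneck 8, flow now 14.
Augment Depot→v4→Port: bottleneck 7, flow now 21.
No augmenting path remains; maximum flow = 21.
By max-flow min-cut, the minimum cut capacity equals the max flow.
In the residual graph, reachable from Depot: {Depot, v3, v4}.
Min-cut edges: Depot→v2 (6), v3→Port (8), v4→Port (7); capacity 6 + 8 + 7 = 21.

21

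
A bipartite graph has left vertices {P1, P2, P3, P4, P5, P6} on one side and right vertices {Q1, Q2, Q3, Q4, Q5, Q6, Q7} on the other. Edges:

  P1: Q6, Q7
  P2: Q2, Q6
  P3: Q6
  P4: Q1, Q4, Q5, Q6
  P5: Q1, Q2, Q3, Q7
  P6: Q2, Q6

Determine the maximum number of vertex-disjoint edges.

5

Unit-capacity flow: source→left, listed edges, right→sink; max matching = max flow.
Augmenting path P1→Q6 (+1); matched 1.
Augmenting path P2→Q2 (+1); matched 2.
Augmenting path P4→Q1 (+1); matched 3.
Augmenting path P5→Q3 (+1); matched 4.
Augmenting path P3→Q6→P1→Q7 (+1); matched 5.
No augmenting path remains; maximum matching = 5.
König certificate: {P1, P4, P5, Q2, Q6} is a vertex cover of size 5 (every listed pair touches it), so no matching can be larger.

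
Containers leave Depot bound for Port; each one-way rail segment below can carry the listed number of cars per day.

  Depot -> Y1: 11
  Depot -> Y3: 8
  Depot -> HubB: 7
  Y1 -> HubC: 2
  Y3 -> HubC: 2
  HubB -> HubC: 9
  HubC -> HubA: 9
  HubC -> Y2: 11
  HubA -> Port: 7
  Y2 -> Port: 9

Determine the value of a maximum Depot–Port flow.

11

Augment Depot→Y1→HubC→HubA→Port: bottleneck 2, flow now 2.
Augment Depot→Y3→HubC→HubA→Port: bottleneck 2, flow now 4.
Augment Depot→HubB→HubC→HubA→Port: bottleneck 3, flow now 7.
Augment Depot→HubB→HubC→Y2→Port: bottleneck 4, flow now 11.
No augmenting path remains; maximum flow = 11.
In the residual graph, reachable from Depot: {Depot, Y1, Y3}.
Min-cut edges: Depot→HubB (7), Y1→HubC (2), Y3→HubC (2); capacity 7 + 2 + 2 = 11.
This cut is saturated, so no flow can exceed 11.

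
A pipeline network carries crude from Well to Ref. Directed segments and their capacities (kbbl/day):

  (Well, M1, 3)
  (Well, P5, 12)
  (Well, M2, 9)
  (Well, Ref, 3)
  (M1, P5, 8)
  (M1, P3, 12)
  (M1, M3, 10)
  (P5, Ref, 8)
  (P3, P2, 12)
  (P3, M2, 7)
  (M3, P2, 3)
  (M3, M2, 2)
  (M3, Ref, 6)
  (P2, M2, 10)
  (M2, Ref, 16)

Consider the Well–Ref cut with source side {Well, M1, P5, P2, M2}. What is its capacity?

49

Edges leaving {Well, M1, P5, P2, M2}: Well→Ref (3), M1→P3 (12), M1→M3 (10), P5→Ref (8), M2→Ref (16).
Cut capacity = 3 + 12 + 10 + 8 + 16 = 49.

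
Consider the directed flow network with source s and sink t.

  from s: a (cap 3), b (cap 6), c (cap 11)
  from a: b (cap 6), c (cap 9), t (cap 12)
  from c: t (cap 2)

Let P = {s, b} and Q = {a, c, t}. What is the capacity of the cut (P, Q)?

Edges leaving {s, b}: s→a (3), s→c (11).
Cut capacity = 3 + 11 = 14.

14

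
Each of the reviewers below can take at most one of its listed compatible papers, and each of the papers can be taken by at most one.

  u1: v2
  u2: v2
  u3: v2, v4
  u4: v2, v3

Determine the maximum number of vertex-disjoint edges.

Unit-capacity flow: source→left, listed edges, right→sink; max matching = max flow.
Augmenting path u1→v2 (+1); matched 1.
Augmenting path u3→v4 (+1); matched 2.
Augmenting path u4→v3 (+1); matched 3.
No augmenting path remains; maximum matching = 3.
König certificate: {u3, u4, v2} is a vertex cover of size 3 (every listed pair touches it), so no matching can be larger.

3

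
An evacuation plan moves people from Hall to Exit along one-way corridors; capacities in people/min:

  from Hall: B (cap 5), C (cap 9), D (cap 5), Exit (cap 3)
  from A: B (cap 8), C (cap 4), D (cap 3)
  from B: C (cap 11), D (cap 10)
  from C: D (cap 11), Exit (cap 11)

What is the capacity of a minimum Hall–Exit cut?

14

Augment Hall→Exit: bottleneck 3, flow now 3.
Augment Hall→C→Exit: bottleneck 9, flow now 12.
Augment Hall→B→C→Exit: bottleneck 2, flow now 14.
No augmenting path remains; maximum flow = 14.
By max-flow min-cut, the minimum cut capacity equals the max flow.
In the residual graph, reachable from Hall: {Hall, B, C, D}.
Min-cut edges: Hall→Exit (3), C→Exit (11); capacity 3 + 11 = 14.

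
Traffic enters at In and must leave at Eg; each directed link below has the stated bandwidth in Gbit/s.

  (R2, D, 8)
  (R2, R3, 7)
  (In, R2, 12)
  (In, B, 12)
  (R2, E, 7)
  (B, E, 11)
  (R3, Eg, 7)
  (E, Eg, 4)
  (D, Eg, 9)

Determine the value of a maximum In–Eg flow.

Augment In→R2→D→Eg: bottleneck 8, flow now 8.
Augment In→R2→R3→Eg: bottleneck 4, flow now 12.
Augment In→B→E→Eg: bottleneck 4, flow now 16.
No augmenting path remains; maximum flow = 16.
In the residual graph, reachable from In: {In, B, E}.
Min-cut edges: In→R2 (12), E→Eg (4); capacity 12 + 4 = 16.
This cut is saturated, so no flow can exceed 16.

16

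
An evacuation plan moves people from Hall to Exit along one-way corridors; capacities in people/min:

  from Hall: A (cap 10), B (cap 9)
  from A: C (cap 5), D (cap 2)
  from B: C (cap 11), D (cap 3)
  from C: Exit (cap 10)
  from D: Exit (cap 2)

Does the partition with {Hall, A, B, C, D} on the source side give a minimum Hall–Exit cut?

Given cut capacity: 10 + 2 = 12.
Augment Hall→A→C→Exit: bottleneck 5, flow now 5.
Augment Hall→A→D→Exit: bottleneck 2, flow now 7.
Augment Hall→B→C→Exit: bottleneck 5, flow now 12.
No augmenting path remains; maximum flow = 12.
Cut capacity 12 equals the max flow, so it is a minimum cut.

Yes — it is a minimum cut (capacity 12).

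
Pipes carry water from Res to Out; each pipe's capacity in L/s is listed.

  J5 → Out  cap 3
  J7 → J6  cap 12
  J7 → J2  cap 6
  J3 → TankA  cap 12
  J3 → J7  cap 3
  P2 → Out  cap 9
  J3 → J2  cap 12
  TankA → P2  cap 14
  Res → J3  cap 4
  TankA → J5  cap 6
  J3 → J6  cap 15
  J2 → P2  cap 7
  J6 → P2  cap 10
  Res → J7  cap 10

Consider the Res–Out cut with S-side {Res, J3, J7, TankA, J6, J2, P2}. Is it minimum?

Given cut capacity: 6 + 9 = 15.
Augment Res→J3→TankA→J5→Out: bottleneck 3, flow now 3.
Augment Res→J3→TankA→P2→Out: bottleneck 1, flow now 4.
Augment Res→J7→J6→P2→Out: bottleneck 8, flow now 12.
No augmenting path remains; maximum flow = 12.
In the residual graph, reachable from Res: {Res, J3, J7, TankA, J6, J2, J5, P2}.
Min-cut edges: J5→Out (3), P2→Out (9); capacity 3 + 9 = 12.
Cut capacity 15 exceeds the max flow 12, so it is not minimum.

No — its capacity is 15, but the minimum cut has capacity 12.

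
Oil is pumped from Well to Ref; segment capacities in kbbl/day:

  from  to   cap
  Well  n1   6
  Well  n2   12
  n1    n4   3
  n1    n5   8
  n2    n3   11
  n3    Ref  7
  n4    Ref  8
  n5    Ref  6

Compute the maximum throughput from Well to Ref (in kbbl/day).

Augment Well→n1→n4→Ref: bottleneck 3, flow now 3.
Augment Well→n1→n5→Ref: bottleneck 3, flow now 6.
Augment Well→n2→n3→Ref: bottleneck 7, flow now 13.
No augmenting path remains; maximum flow = 13.
In the residual graph, reachable from Well: {Well, n2, n3}.
Min-cut edges: Well→n1 (6), n3→Ref (7); capacity 6 + 7 = 13.
This cut is saturated, so no flow can exceed 13.

13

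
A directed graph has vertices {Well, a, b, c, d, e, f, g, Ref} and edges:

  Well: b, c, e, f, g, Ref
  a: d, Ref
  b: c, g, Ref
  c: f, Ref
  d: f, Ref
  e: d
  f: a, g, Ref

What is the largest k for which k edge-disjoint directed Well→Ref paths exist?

5

Assign every edge capacity 1; by Menger, the answer equals the max flow.
Path Well→Ref (+1); total 1.
Path Well→b→Ref (+1); total 2.
Path Well→c→Ref (+1); total 3.
Path Well→f→Ref (+1); total 4.
Path Well→e→d→Ref (+1); total 5.
No residual Well→Ref path; max flow = 5.
Certifying cut of size 5: {Well→Ref, Well→b, Well→c, Well→e, Well→f}.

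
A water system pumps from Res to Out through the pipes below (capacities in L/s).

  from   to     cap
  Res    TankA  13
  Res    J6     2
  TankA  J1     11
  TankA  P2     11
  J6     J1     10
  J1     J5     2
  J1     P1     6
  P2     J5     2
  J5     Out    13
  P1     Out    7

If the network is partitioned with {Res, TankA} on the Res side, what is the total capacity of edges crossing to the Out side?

24

Edges leaving {Res, TankA}: Res→J6 (2), TankA→J1 (11), TankA→P2 (11).
Cut capacity = 2 + 11 + 11 = 24.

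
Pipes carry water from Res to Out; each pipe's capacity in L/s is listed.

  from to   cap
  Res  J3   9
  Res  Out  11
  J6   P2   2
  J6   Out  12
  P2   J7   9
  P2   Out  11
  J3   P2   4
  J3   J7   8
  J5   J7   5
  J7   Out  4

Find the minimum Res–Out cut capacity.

Augment Res→Out: bottleneck 11, flow now 11.
Augment Res→J3→P2→Out: bottleneck 4, flow now 15.
Augment Res→J3→J7→Out: bottleneck 4, flow now 19.
No augmenting path remains; maximum flow = 19.
By max-flow min-cut, the minimum cut capacity equals the max flow.
In the residual graph, reachable from Res: {Res, J3, J7}.
Min-cut edges: Res→Out (11), J3→P2 (4), J7→Out (4); capacity 11 + 4 + 4 = 19.

19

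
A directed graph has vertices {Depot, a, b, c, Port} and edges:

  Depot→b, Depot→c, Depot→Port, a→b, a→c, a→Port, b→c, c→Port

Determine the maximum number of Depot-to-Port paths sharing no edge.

2

Assign every edge capacity 1; by Menger, the answer equals the max flow.
Path Depot→Port (+1); total 1.
Path Depot→c→Port (+1); total 2.
No residual Depot→Port path; max flow = 2.
Certifying cut of size 2: {Depot→Port, c→Port}.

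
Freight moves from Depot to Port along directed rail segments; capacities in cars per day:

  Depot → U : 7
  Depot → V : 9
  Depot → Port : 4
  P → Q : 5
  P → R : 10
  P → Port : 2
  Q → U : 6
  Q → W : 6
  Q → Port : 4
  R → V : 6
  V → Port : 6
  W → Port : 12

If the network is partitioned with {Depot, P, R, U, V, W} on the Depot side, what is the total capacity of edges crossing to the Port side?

Edges leaving {Depot, P, R, U, V, W}: Depot→Port (4), P→Q (5), P→Port (2), V→Port (6), W→Port (12).
Cut capacity = 4 + 5 + 2 + 6 + 12 = 29.

29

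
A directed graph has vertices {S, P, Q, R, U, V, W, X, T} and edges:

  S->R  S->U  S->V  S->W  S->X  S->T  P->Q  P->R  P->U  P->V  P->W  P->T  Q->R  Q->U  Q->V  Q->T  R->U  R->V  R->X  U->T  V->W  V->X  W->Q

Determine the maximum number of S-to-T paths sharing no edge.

3

Assign every edge capacity 1; by Menger, the answer equals the max flow.
Path S→T (+1); total 1.
Path S→U→T (+1); total 2.
Path S→W→Q→T (+1); total 3.
No residual S→T path; max flow = 3.
Certifying cut of size 3: {S→T, U→T, W→Q}.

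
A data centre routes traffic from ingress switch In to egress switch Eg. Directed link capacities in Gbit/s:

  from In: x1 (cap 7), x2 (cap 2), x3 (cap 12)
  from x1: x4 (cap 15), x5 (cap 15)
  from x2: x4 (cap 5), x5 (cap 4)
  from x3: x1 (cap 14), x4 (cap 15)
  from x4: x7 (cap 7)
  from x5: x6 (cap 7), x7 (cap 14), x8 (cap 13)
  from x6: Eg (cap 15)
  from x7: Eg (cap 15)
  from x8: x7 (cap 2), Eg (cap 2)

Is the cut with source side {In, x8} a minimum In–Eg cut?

Given cut capacity: 7 + 2 + 12 + 2 + 2 = 25.
Augment In→x1→x4→x7→Eg: bottleneck 7, flow now 7.
Augment In→x2→x5→x6→Eg: bottleneck 2, flow now 9.
Augment In→x3→x1→x5→x6→Eg: bottleneck 5, flow now 14.
Augment In→x3→x1→x5→x7→Eg: bottleneck 7, flow now 21.
No augmenting path remains; maximum flow = 21.
In the residual graph, reachable from In: {In}.
Min-cut edges: In→x1 (7), In→x2 (2), In→x3 (12); capacity 7 + 2 + 12 = 21.
Cut capacity 25 exceeds the max flow 21, so it is not minimum.

No — its capacity is 25, but the minimum cut has capacity 21.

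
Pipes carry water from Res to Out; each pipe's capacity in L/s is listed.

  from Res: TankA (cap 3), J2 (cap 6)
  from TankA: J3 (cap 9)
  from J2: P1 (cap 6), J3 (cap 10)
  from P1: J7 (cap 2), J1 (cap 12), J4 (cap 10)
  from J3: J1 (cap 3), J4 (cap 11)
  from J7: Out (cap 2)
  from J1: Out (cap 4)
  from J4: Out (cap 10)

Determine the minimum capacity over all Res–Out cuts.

Augment Res→TankA→J3→J1→Out: bottleneck 3, flow now 3.
Augment Res→J2→P1→J7→Out: bottleneck 2, flow now 5.
Augment Res→J2→P1→J1→Out: bottleneck 1, flow now 6.
Augment Res→J2→P1→J4→Out: bottleneck 3, flow now 9.
No augmenting path remains; maximum flow = 9.
By max-flow min-cut, the minimum cut capacity equals the max flow.
In the residual graph, reachable from Res: {Res}.
Min-cut edges: Res→TankA (3), Res→J2 (6); capacity 3 + 6 = 9.

9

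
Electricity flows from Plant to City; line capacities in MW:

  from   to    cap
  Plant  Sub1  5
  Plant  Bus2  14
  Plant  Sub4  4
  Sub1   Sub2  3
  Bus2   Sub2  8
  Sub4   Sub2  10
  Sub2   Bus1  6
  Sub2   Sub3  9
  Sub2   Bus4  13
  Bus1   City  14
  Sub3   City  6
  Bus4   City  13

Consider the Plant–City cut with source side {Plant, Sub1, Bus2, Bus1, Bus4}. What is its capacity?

Edges leaving {Plant, Sub1, Bus2, Bus1, Bus4}: Plant→Sub4 (4), Sub1→Sub2 (3), Bus2→Sub2 (8), Bus1→City (14), Bus4→City (13).
Cut capacity = 4 + 3 + 8 + 14 + 13 = 42.

42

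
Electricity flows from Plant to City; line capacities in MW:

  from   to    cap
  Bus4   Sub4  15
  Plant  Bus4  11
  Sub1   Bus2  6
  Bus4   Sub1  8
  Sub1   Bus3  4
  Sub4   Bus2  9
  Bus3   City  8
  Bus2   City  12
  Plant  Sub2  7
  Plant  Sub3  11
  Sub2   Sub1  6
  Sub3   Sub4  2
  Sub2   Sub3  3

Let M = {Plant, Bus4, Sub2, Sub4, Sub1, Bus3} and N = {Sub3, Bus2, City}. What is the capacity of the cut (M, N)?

Edges leaving {Plant, Bus4, Sub2, Sub4, Sub1, Bus3}: Plant→Sub3 (11), Sub2→Sub3 (3), Sub4→Bus2 (9), Sub1→Bus2 (6), Bus3→City (8).
Cut capacity = 11 + 3 + 9 + 6 + 8 = 37.

37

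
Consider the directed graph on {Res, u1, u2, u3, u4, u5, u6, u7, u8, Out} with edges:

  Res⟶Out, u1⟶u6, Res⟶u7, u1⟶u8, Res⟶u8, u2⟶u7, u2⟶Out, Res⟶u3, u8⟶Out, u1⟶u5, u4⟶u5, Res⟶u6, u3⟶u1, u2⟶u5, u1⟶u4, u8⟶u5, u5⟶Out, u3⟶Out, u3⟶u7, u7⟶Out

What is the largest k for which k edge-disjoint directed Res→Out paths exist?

4

Assign every edge capacity 1; by Menger, the answer equals the max flow.
Path Res→Out (+1); total 1.
Path Res→u3→Out (+1); total 2.
Path Res→u7→Out (+1); total 3.
Path Res→u8→Out (+1); total 4.
No residual Res→Out path; max flow = 4.
Certifying cut of size 4: {Res→Out, Res→u3, Res→u7, Res→u8}.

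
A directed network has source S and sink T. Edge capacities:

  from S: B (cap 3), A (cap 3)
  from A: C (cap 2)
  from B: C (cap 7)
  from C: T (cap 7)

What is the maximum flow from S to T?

Augment S→A→C→T: bottleneck 2, flow now 2.
Augment S→B→C→T: bottleneck 3, flow now 5.
No augmenting path remains; maximum flow = 5.
In the residual graph, reachable from S: {S, A}.
Min-cut edges: S→B (3), A→C (2); capacity 3 + 2 = 5.
This cut is saturated, so no flow can exceed 5.

5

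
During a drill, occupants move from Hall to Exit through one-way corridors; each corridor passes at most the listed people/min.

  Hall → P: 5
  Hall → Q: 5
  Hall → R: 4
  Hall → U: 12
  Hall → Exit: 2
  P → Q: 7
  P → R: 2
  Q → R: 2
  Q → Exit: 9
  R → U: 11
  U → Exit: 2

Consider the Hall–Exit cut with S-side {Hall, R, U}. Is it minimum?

No — its capacity is 14, but the minimum cut has capacity 13.

Given cut capacity: 5 + 5 + 2 + 2 = 14.
Augment Hall→Exit: bottleneck 2, flow now 2.
Augment Hall→Q→Exit: bottleneck 5, flow now 7.
Augment Hall→U→Exit: bottleneck 2, flow now 9.
Augment Hall→P→Q→Exit: bottleneck 4, flow now 13.
No augmenting path remains; maximum flow = 13.
In the residual graph, reachable from Hall: {Hall, P, Q, R, U}.
Min-cut edges: Hall→Exit (2), Q→Exit (9), U→Exit (2); capacity 2 + 9 + 2 = 13.
Cut capacity 14 exceeds the max flow 13, so it is not minimum.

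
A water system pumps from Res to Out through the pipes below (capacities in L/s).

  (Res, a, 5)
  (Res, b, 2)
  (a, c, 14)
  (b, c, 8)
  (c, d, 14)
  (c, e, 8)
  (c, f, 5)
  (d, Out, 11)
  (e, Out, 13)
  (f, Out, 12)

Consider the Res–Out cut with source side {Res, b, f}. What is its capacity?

Edges leaving {Res, b, f}: Res→a (5), b→c (8), f→Out (12).
Cut capacity = 5 + 8 + 12 = 25.

25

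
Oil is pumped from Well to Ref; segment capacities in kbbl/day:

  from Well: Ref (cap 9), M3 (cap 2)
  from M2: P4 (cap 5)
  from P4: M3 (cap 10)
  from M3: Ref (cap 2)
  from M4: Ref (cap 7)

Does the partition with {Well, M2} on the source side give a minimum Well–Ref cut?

No — its capacity is 16, but the minimum cut has capacity 11.

Given cut capacity: 2 + 9 + 5 = 16.
Augment Well→Ref: bottleneck 9, flow now 9.
Augment Well→M3→Ref: bottleneck 2, flow now 11.
No augmenting path remains; maximum flow = 11.
In the residual graph, reachable from Well: {Well}.
Min-cut edges: Well→M3 (2), Well→Ref (9); capacity 2 + 9 = 11.
Cut capacity 16 exceeds the max flow 11, so it is not minimum.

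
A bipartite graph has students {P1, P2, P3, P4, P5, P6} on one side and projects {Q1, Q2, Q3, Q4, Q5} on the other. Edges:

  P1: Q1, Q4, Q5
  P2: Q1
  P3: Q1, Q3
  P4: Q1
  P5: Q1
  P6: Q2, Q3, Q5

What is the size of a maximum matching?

4

Unit-capacity flow: source→left, listed edges, right→sink; max matching = max flow.
Augmenting path P1→Q1 (+1); matched 1.
Augmenting path P3→Q3 (+1); matched 2.
Augmenting path P6→Q2 (+1); matched 3.
Augmenting path P2→Q1→P1→Q4 (+1); matched 4.
No augmenting path remains; maximum matching = 4.
König certificate: {P1, P3, P6, Q1} is a vertex cover of size 4 (every listed pair touches it), so no matching can be larger.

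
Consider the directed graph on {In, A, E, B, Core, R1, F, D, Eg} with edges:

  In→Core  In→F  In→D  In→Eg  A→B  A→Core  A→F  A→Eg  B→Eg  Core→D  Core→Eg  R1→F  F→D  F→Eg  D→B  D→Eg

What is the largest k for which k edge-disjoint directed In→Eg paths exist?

Assign every edge capacity 1; by Menger, the answer equals the max flow.
Path In→Eg (+1); total 1.
Path In→Core→Eg (+1); total 2.
Path In→F→Eg (+1); total 3.
Path In→D→Eg (+1); total 4.
No residual In→Eg path; max flow = 4.
Certifying cut of size 4: {In→Core, In→D, In→Eg, In→F}.

4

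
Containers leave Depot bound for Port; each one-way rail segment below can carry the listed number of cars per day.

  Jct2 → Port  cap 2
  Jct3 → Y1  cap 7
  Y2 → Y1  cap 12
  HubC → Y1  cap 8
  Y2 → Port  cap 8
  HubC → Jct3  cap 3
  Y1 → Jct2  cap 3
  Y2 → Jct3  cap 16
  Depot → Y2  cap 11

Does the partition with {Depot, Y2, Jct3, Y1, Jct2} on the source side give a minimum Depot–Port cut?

Given cut capacity: 8 + 2 = 10.
Augment Depot→Y2→Port: bottleneck 8, flow now 8.
Augment Depot→Y2→Y1→Jct2→Port: bottleneck 2, flow now 10.
No augmenting path remains; maximum flow = 10.
Cut capacity 10 equals the max flow, so it is a minimum cut.

Yes — it is a minimum cut (capacity 10).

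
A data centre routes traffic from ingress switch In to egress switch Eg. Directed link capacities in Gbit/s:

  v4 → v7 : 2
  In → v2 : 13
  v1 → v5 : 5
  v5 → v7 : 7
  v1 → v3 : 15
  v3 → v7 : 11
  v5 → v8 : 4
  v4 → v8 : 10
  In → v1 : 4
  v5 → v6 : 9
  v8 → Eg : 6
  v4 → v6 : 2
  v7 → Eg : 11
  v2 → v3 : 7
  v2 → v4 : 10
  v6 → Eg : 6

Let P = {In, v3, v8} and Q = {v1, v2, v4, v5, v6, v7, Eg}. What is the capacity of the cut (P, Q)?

34

Edges leaving {In, v3, v8}: In→v1 (4), In→v2 (13), v3→v7 (11), v8→Eg (6).
Cut capacity = 4 + 13 + 11 + 6 = 34.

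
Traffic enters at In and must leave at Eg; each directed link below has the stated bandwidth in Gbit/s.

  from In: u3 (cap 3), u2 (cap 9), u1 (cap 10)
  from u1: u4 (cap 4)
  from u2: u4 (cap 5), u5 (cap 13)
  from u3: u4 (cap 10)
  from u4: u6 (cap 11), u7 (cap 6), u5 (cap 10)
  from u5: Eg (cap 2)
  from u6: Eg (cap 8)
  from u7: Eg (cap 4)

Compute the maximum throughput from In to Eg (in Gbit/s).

14

Augment In→u2→u5→Eg: bottleneck 2, flow now 2.
Augment In→u1→u4→u6→Eg: bottleneck 4, flow now 6.
Augment In→u2→u4→u6→Eg: bottleneck 4, flow now 10.
Augment In→u2→u4→u7→Eg: bottleneck 1, flow now 11.
Augment In→u3→u4→u7→Eg: bottleneck 3, flow now 14.
No augmenting path remains; maximum flow = 14.
In the residual graph, reachable from In: {In, u1, u2, u5}.
Min-cut edges: In→u3 (3), u1→u4 (4), u2→u4 (5), u5→Eg (2); capacity 3 + 4 + 5 + 2 = 14.
This cut is saturated, so no flow can exceed 14.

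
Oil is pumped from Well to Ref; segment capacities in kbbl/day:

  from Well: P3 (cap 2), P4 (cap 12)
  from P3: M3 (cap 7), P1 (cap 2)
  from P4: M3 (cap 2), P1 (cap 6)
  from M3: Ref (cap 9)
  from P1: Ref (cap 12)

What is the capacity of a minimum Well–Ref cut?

Augment Well→P3→M3→Ref: bottleneck 2, flow now 2.
Augment Well→P4→M3→Ref: bottleneck 2, flow now 4.
Augment Well→P4→P1→Ref: bottleneck 6, flow now 10.
No augmenting path remains; maximum flow = 10.
By max-flow min-cut, the minimum cut capacity equals the max flow.
In the residual graph, reachable from Well: {Well, P4}.
Min-cut edges: Well→P3 (2), P4→M3 (2), P4→P1 (6); capacity 2 + 2 + 6 = 10.

10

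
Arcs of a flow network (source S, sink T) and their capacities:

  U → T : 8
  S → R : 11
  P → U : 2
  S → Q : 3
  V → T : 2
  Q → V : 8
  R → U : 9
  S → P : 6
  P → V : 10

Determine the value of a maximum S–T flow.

10

Augment S→P→U→T: bottleneck 2, flow now 2.
Augment S→P→V→T: bottleneck 2, flow now 4.
Augment S→R→U→T: bottleneck 6, flow now 10.
No augmenting path remains; maximum flow = 10.
In the residual graph, reachable from S: {S, P, Q, R, U, V}.
Min-cut edges: U→T (8), V→T (2); capacity 8 + 2 = 10.
This cut is saturated, so no flow can exceed 10.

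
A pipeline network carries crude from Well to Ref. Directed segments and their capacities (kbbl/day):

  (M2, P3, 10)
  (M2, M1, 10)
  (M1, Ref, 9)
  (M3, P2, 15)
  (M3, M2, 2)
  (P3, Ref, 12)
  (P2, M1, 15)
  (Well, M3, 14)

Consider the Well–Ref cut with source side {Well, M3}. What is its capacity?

Edges leaving {Well, M3}: M3→M2 (2), M3→P2 (15).
Cut capacity = 2 + 15 = 17.

17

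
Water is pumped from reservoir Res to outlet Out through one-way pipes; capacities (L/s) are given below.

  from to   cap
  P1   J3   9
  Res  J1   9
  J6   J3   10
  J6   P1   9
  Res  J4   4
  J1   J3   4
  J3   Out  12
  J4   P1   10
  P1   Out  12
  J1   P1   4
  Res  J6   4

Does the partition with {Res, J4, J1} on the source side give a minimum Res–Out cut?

No — its capacity is 22, but the minimum cut has capacity 16.

Given cut capacity: 4 + 10 + 4 + 4 = 22.
Augment Res→J4→P1→Out: bottleneck 4, flow now 4.
Augment Res→J1→P1→Out: bottleneck 4, flow now 8.
Augment Res→J1→J3→Out: bottleneck 4, flow now 12.
Augment Res→J6→P1→Out: bottleneck 4, flow now 16.
No augmenting path remains; maximum flow = 16.
In the residual graph, reachable from Res: {Res, J1}.
Min-cut edges: Res→J4 (4), Res→J6 (4), J1→P1 (4), J1→J3 (4); capacity 4 + 4 + 4 + 4 = 16.
Cut capacity 22 exceeds the max flow 16, so it is not minimum.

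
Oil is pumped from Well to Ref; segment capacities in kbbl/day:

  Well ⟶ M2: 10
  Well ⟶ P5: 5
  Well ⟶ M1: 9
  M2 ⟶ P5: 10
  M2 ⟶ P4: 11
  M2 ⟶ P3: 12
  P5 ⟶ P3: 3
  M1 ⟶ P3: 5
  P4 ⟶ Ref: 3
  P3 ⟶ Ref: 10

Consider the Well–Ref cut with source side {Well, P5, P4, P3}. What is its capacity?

Edges leaving {Well, P5, P4, P3}: Well→M2 (10), Well→M1 (9), P4→Ref (3), P3→Ref (10).
Cut capacity = 10 + 9 + 3 + 10 = 32.

32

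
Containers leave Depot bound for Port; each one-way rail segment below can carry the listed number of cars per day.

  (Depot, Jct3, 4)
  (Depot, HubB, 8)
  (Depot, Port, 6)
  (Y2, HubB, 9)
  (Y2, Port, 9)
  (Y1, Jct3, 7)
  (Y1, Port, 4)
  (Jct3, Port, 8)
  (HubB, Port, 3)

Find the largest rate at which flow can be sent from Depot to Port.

Augment Depot→Port: bottleneck 6, flow now 6.
Augment Depot→Jct3→Port: bottleneck 4, flow now 10.
Augment Depot→HubB→Port: bottleneck 3, flow now 13.
No augmenting path remains; maximum flow = 13.
In the residual graph, reachable from Depot: {Depot, HubB}.
Min-cut edges: Depot→Jct3 (4), Depot→Port (6), HubB→Port (3); capacity 4 + 6 + 3 = 13.
This cut is saturated, so no flow can exceed 13.

13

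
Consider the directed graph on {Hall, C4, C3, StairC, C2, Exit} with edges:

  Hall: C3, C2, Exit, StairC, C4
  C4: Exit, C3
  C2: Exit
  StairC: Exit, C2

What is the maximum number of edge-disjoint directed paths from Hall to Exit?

4

Assign every edge capacity 1; by Menger, the answer equals the max flow.
Path Hall→Exit (+1); total 1.
Path Hall→C4→Exit (+1); total 2.
Path Hall→StairC→Exit (+1); total 3.
Path Hall→C2→Exit (+1); total 4.
No residual Hall→Exit path; max flow = 4.
Certifying cut of size 4: {Hall→C2, Hall→C4, Hall→Exit, Hall→StairC}.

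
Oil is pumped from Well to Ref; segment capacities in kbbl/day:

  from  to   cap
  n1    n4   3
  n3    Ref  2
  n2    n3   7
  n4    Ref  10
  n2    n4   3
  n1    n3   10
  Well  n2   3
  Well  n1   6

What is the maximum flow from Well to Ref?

8

Augment Well→n1→n3→Ref: bottleneck 2, flow now 2.
Augment Well→n1→n4→Ref: bottleneck 3, flow now 5.
Augment Well→n2→n4→Ref: bottleneck 3, flow now 8.
No augmenting path remains; maximum flow = 8.
In the residual graph, reachable from Well: {Well, n1, n3}.
Min-cut edges: Well→n2 (3), n1→n4 (3), n3→Ref (2); capacity 3 + 3 + 2 = 8.
This cut is saturated, so no flow can exceed 8.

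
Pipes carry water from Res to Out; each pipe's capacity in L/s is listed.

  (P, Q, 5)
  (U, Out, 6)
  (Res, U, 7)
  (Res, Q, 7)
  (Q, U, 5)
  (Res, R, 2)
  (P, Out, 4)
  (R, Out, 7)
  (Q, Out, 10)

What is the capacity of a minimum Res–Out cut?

Augment Res→Q→Out: bottleneck 7, flow now 7.
Augment Res→R→Out: bottleneck 2, flow now 9.
Augment Res→U→Out: bottleneck 6, flow now 15.
No augmenting path remains; maximum flow = 15.
By max-flow min-cut, the minimum cut capacity equals the max flow.
In the residual graph, reachable from Res: {Res, U}.
Min-cut edges: Res→Q (7), Res→R (2), U→Out (6); capacity 7 + 2 + 6 = 15.

15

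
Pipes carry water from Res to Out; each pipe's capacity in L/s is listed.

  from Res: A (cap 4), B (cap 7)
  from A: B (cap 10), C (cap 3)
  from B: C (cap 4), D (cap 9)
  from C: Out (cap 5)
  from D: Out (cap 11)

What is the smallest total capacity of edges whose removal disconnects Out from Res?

11

Augment Res→A→C→Out: bottleneck 3, flow now 3.
Augment Res→B→C→Out: bottleneck 2, flow now 5.
Augment Res→B→D→Out: bottleneck 5, flow now 10.
Augment Res→A→B→D→Out: bottleneck 1, flow now 11.
No augmenting path remains; maximum flow = 11.
By max-flow min-cut, the minimum cut capacity equals the max flow.
In the residual graph, reachable from Res: {Res}.
Min-cut edges: Res→A (4), Res→B (7); capacity 4 + 7 = 11.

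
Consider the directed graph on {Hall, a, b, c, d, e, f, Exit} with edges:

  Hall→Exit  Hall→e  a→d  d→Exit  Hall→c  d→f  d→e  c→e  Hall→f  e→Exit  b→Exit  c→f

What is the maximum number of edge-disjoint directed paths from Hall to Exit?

2

Assign every edge capacity 1; by Menger, the answer equals the max flow.
Path Hall→Exit (+1); total 1.
Path Hall→e→Exit (+1); total 2.
No residual Hall→Exit path; max flow = 2.
Certifying cut of size 2: {Hall→Exit, e→Exit}.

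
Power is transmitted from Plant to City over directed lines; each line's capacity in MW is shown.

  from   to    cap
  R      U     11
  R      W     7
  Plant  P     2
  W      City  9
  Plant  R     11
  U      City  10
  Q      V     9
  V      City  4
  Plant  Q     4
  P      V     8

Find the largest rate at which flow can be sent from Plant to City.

Augment Plant→P→V→City: bottleneck 2, flow now 2.
Augment Plant→Q→V→City: bottleneck 2, flow now 4.
Augment Plant→R→U→City: bottleneck 10, flow now 14.
Augment Plant→R→W→City: bottleneck 1, flow now 15.
No augmenting path remains; maximum flow = 15.
In the residual graph, reachable from Plant: {Plant, P, Q, V}.
Min-cut edges: Plant→R (11), V→City (4); capacity 11 + 4 = 15.
This cut is saturated, so no flow can exceed 15.

15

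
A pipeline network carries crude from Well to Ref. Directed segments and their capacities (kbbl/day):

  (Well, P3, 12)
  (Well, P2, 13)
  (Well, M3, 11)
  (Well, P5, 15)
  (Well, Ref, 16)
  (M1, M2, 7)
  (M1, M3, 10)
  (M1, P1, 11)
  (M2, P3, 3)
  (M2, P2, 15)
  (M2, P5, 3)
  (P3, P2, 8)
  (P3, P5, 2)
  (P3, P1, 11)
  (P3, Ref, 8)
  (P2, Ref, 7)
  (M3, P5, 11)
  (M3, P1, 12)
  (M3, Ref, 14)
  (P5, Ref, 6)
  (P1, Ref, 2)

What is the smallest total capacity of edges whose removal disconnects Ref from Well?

Augment Well→Ref: bottleneck 16, flow now 16.
Augment Well→P3→Ref: bottleneck 8, flow now 24.
Augment Well→P2→Ref: bottleneck 7, flow now 31.
Augment Well→M3→Ref: bottleneck 11, flow now 42.
Augment Well→P5→Ref: bottleneck 6, flow now 48.
Augment Well→P3→P1→Ref: bottleneck 2, flow now 50.
No augmenting path remains; maximum flow = 50.
By max-flow min-cut, the minimum cut capacity equals the max flow.
In the residual graph, reachable from Well: {Well, P3, P2, P5, P1}.
Min-cut edges: Well→M3 (11), Well→Ref (16), P3→Ref (8), P2→Ref (7), P5→Ref (6), P1→Ref (2); capacity 11 + 16 + 8 + 7 + 6 + 2 = 50.

50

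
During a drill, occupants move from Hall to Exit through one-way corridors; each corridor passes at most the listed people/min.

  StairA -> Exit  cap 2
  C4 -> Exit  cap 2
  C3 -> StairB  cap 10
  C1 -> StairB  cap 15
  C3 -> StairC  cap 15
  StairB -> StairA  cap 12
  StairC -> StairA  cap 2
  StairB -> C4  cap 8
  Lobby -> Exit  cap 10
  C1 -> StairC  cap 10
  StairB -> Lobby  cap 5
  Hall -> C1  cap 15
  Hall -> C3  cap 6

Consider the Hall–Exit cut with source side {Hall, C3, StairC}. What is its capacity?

27

Edges leaving {Hall, C3, StairC}: Hall→C1 (15), C3→StairB (10), StairC→StairA (2).
Cut capacity = 15 + 10 + 2 = 27.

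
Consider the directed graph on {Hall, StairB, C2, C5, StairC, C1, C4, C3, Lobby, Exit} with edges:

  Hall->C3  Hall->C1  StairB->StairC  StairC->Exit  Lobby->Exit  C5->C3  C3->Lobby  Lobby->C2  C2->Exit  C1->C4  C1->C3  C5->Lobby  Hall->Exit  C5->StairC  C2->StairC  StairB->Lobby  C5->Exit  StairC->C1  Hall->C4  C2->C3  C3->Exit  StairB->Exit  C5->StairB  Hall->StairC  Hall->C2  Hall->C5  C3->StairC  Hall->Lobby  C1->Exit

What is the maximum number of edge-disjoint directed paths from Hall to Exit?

7

Assign every edge capacity 1; by Menger, the answer equals the max flow.
Path Hall→Exit (+1); total 1.
Path Hall→C2→Exit (+1); total 2.
Path Hall→C5→Exit (+1); total 3.
Path Hall→StairC→Exit (+1); total 4.
Path Hall→C1→Exit (+1); total 5.
Path Hall→C3→Exit (+1); total 6.
Path Hall→Lobby→Exit (+1); total 7.
No residual Hall→Exit path; max flow = 7.
Certifying cut of size 7: {Hall→C1, Hall→C2, Hall→C3, Hall→C5, Hall→Exit, Hall→Lobby, Hall→StairC}.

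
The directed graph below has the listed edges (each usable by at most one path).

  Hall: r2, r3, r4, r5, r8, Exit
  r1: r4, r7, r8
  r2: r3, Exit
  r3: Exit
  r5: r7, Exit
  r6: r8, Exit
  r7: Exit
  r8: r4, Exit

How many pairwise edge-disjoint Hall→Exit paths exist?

Assign every edge capacity 1; by Menger, the answer equals the max flow.
Path Hall→Exit (+1); total 1.
Path Hall→r2→Exit (+1); total 2.
Path Hall→r3→Exit (+1); total 3.
Path Hall→r5→Exit (+1); total 4.
Path Hall→r8→Exit (+1); total 5.
No residual Hall→Exit path; max flow = 5.
Certifying cut of size 5: {Hall→Exit, Hall→r2, Hall→r3, Hall→r5, Hall→r8}.

5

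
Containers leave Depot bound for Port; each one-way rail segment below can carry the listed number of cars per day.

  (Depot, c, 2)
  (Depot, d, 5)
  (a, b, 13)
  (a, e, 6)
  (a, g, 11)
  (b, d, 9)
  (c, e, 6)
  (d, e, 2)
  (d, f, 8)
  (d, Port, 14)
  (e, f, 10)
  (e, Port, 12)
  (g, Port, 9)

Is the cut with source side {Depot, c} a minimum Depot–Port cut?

Given cut capacity: 5 + 6 = 11.
Augment Depot→d→Port: bottleneck 5, flow now 5.
Augment Depot→c→e→Port: bottleneck 2, flow now 7.
No augmenting path remains; maximum flow = 7.
In the residual graph, reachable from Depot: {Depot}.
Min-cut edges: Depot→c (2), Depot→d (5); capacity 2 + 5 = 7.
Cut capacity 11 exceeds the max flow 7, so it is not minimum.

No — its capacity is 11, but the minimum cut has capacity 7.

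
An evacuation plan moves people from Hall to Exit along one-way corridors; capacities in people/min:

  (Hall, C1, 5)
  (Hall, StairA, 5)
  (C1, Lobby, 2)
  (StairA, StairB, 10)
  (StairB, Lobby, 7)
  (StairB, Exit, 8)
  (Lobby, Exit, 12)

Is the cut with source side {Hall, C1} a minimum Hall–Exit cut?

Given cut capacity: 5 + 2 = 7.
Augment Hall→C1→Lobby→Exit: bottleneck 2, flow now 2.
Augment Hall→StairA→StairB→Exit: bottleneck 5, flow now 7.
No augmenting path remains; maximum flow = 7.
Cut capacity 7 equals the max flow, so it is a minimum cut.

Yes — it is a minimum cut (capacity 7).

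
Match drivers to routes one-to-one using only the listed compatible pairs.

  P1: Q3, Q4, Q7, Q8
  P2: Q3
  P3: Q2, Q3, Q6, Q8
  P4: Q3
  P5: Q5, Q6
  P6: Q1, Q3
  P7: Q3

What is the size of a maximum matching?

Unit-capacity flow: source→left, listed edges, right→sink; max matching = max flow.
Augmenting path P1→Q3 (+1); matched 1.
Augmenting path P3→Q2 (+1); matched 2.
Augmenting path P5→Q5 (+1); matched 3.
Augmenting path P6→Q1 (+1); matched 4.
Augmenting path P2→Q3→P1→Q4 (+1); matched 5.
No augmenting path remains; maximum matching = 5.
König certificate: {P1, P3, P5, P6, Q3} is a vertex cover of size 5 (every listed pair touches it), so no matching can be larger.

5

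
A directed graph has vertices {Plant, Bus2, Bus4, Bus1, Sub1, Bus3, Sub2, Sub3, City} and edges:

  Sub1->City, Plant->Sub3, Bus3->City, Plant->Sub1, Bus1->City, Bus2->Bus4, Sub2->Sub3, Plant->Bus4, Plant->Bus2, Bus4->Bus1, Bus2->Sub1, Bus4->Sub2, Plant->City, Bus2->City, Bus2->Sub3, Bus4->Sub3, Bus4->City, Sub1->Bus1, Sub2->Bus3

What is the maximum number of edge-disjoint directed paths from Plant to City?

4

Assign every edge capacity 1; by Menger, the answer equals the max flow.
Path Plant→City (+1); total 1.
Path Plant→Bus2→City (+1); total 2.
Path Plant→Bus4→City (+1); total 3.
Path Plant→Sub1→City (+1); total 4.
No residual Plant→City path; max flow = 4.
Certifying cut of size 4: {Plant→Bus2, Plant→Bus4, Plant→City, Plant→Sub1}.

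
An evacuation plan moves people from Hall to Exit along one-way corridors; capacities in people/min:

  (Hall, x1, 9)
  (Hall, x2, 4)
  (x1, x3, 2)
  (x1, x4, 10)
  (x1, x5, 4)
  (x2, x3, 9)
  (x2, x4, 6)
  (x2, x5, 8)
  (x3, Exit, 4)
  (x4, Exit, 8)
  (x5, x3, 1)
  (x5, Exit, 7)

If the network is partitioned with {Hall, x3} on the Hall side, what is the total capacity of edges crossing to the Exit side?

17

Edges leaving {Hall, x3}: Hall→x1 (9), Hall→x2 (4), x3→Exit (4).
Cut capacity = 9 + 4 + 4 = 17.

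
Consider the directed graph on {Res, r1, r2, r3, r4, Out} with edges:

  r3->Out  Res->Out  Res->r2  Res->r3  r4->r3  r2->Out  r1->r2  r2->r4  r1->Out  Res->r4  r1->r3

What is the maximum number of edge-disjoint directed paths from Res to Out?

Assign every edge capacity 1; by Menger, the answer equals the max flow.
Path Res→Out (+1); total 1.
Path Res→r2→Out (+1); total 2.
Path Res→r3→Out (+1); total 3.
No residual Res→Out path; max flow = 3.
Certifying cut of size 3: {Res→Out, Res→r2, r3→Out}.

3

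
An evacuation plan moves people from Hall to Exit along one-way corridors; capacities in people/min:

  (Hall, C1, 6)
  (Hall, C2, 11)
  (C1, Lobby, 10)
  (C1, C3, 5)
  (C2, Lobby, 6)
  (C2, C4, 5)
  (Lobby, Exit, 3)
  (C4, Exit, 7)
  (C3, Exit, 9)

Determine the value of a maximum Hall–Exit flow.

Augment Hall→C1→Lobby→Exit: bottleneck 3, flow now 3.
Augment Hall→C1→C3→Exit: bottleneck 3, flow now 6.
Augment Hall→C2→C4→Exit: bottleneck 5, flow now 11.
Augment Hall→C2→Lobby→C1→C3→Exit: bottleneck 2, flow now 13. (uses reverse residual edge)
No augmenting path remains; maximum flow = 13.
In the residual graph, reachable from Hall: {Hall, C1, C2, Lobby}.
Min-cut edges: C1→C3 (5), C2→C4 (5), Lobby→Exit (3); capacity 5 + 5 + 3 = 13.
This cut is saturated, so no flow can exceed 13.

13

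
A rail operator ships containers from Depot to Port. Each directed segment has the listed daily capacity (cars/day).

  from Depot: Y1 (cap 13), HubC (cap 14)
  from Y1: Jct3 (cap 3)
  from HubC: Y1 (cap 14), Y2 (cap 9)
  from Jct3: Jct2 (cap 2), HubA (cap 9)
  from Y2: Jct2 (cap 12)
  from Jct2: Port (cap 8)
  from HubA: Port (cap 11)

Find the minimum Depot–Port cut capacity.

11

Augment Depot→Y1→Jct3→Jct2→Port: bottleneck 2, flow now 2.
Augment Depot→Y1→Jct3→HubA→Port: bottleneck 1, flow now 3.
Augment Depot→HubC→Y2→Jct2→Port: bottleneck 6, flow now 9.
Augment Depot→HubC→Y2→Jct2→Jct3→HubA→Port: bottleneck 2, flow now 11. (uses reverse residual edge)
No augmenting path remains; maximum flow = 11.
By max-flow min-cut, the minimum cut capacity equals the max flow.
In the residual graph, reachable from Depot: {Depot, Y1, HubC, Y2, Jct2}.
Min-cut edges: Y1→Jct3 (3), Jct2→Port (8); capacity 3 + 8 = 11.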